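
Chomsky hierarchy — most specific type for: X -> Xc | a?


Left-linear: every RHS is a terminal or one nonterminal followed by a terminal
Classification: Type 3 (Regular)


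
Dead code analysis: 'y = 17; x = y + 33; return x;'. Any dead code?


y is read by x's definition; x is returned
No dead code


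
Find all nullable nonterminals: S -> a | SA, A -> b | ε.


A nonterminal is nullable iff some alternative derives ε (directly, or every symbol in it is nullable)
Nullable: {A}


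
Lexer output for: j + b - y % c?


Scan left to right, longest-match per lexeme
Tokens: ID(j), OP(+), ID(b), OP(-), ID(y), OP(%), ID(c)


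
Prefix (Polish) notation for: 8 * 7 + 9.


left-to-right (same/higher precedence on left): tree is (+ (* 8 7) 9)
Prefix: + * 8 7 9


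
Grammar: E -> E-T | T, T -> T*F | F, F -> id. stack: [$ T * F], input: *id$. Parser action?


handle 'T*F' on top
Action: reduce (T -> T*F)


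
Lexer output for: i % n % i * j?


Scan left to right, longest-match per lexeme
Tokens: ID(i), OP(%), ID(n), OP(%), ID(i), OP(*), ID(j)


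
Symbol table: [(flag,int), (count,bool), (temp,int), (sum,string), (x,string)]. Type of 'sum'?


Lookup 'sum' → type string


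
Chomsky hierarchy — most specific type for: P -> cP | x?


Right-linear: every RHS is a terminal or a terminal followed by one nonterminal
Classification: Type 3 (Regular)


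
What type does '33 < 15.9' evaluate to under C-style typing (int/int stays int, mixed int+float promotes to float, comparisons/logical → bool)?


Operand types: int < float
Rule: comparison yields bool
Result type: bool


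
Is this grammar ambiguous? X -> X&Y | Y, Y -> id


precedence layered via separate nonterminal Y: deterministic
Unambiguous


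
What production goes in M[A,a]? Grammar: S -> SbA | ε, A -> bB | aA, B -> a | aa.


For [A, a]: 'a' ∈ FIRST(aA)
Entry: A -> aA


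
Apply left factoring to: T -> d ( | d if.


Common prefix: 'd'
Factored: T -> d T', T' -> ( | if


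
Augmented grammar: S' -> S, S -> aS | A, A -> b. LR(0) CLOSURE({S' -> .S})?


Start: S' -> .S
For each item with dot before a nonterminal B, add B -> .γ for every B-production
Closure: [S' -> .S, S -> .aS, S -> .A, A -> .b]


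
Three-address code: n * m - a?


Break into single-operator statements:
t1 = n * m
t2 = t1 - a


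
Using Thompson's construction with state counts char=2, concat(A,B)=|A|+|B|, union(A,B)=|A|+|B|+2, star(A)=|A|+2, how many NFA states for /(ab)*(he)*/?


Syntax tree has 4 char leaf(s), 0 union(s), 2 star(s)
chars contribute 4×2 = 8; each union adds +2; each star adds +2
Total: 8 + 0 + 4 = 12 states


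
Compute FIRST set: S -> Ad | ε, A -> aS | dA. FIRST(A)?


Per alternative of A: FIRST(aS) = {a}; FIRST(dA) = {d}
FIRST(A) = {a, d}


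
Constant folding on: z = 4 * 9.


4 * 9 = 36 at compile time
Optimized: z = 36


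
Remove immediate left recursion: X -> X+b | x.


Left-recursive alternatives: X+b; non-recursive: x
Introduce X': X -> xX', X' -> +bX' | ε


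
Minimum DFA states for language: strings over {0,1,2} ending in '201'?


Track the longest suffix of input matching a prefix of '201': 4 classes (prefixes of length 0..3)
Minimal DFA: 4 states


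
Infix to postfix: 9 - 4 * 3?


* has higher precedence, evaluate 4*3 first
Postfix: 9 4 3 * -


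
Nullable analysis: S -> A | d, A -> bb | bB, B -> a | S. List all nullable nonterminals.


A nonterminal is nullable iff some alternative derives ε (directly, or every symbol in it is nullable)
Nullable: {}


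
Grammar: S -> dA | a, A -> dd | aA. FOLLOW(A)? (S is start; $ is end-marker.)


$ ∈ FOLLOW(S). For each A -> αBβ: add FIRST(β)\{ε} to FOLLOW(B); if β nullable, add FOLLOW(A).
FOLLOW(A) = {$}


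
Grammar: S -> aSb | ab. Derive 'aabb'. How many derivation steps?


Derivation: S => aSb => aabb
Steps: 2


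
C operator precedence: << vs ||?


'<<' is shift (level 8); '||' is logical OR (level 1)
Higher level binds tighter
'<<' has higher precedence than '||'


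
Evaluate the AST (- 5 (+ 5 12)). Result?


Evaluate inner: (+ 5 12) = 17
Evaluate root: (- 5 17) = -12
Result: -12


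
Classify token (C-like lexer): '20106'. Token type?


Pattern: digits only
Type: INTEGER_LITERAL


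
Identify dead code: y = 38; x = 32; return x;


y is assigned but never read
Dead: 'y = 38'


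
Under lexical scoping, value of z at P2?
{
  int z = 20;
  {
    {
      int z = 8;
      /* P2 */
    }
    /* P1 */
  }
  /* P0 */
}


z declared in the same block as P2
z = 8


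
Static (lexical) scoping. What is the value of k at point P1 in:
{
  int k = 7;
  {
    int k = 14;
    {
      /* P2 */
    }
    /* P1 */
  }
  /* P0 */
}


k declared in the same block as P1
k = 14


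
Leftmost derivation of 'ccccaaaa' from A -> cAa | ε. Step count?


Derivation: A => cAa => ccAaa => cccAaaa => ccccAaaaa => ccccaaaa
Steps: 5


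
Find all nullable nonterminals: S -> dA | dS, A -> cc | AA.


A nonterminal is nullable iff some alternative derives ε (directly, or every symbol in it is nullable)
Nullable: {}


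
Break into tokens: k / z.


Scan left to right, longest-match per lexeme
Tokens: ID(k), OP(/), ID(z)


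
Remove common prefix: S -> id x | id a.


Common prefix: 'id'
Factored: S -> id S', S' -> x | a


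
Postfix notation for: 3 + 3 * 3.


* has higher precedence, evaluate 3*3 first
Postfix: 3 3 3 * +


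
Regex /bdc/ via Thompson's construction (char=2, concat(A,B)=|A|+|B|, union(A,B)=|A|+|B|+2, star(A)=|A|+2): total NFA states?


Syntax tree has 3 char leaf(s), 0 union(s), 0 star(s)
chars contribute 3×2 = 6; each union adds +2; each star adds +2
Total: 6 + 0 + 0 = 6 states


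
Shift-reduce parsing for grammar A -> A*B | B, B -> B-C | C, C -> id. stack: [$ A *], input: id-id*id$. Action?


no handle ('A*' is not any RHS); shift 'id'
Action: shift


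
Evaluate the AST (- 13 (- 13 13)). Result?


Evaluate inner: (- 13 13) = 0
Evaluate root: (- 13 0) = 13
Result: 13


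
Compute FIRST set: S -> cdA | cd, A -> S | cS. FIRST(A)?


Per alternative of A: FIRST(S) = {c}; FIRST(cS) = {c}
FIRST(A) = {c}


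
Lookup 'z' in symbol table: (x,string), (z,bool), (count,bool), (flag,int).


Lookup 'z' → type bool


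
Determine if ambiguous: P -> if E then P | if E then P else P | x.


dangling else: 'if E then if E then x else x' parses two ways
Ambiguous


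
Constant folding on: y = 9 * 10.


9 * 10 = 90 at compile time
Optimized: y = 90


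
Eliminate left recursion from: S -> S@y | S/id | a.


Left-recursive alternatives: S@y, S/id; non-recursive: a
Introduce S': S -> aS', S' -> @yS' | /idS' | ε


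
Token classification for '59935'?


Pattern: digits only
Type: INTEGER_LITERAL


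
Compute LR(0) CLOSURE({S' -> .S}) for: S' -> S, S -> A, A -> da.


Start: S' -> .S
For each item with dot before a nonterminal B, add B -> .γ for every B-production
Closure: [S' -> .S, S -> .A, A -> .da]


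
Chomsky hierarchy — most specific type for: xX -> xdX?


LHS has context (more than one symbol) and |LHS| ≤ |RHS|
Classification: Type 1 (Context-Sensitive)


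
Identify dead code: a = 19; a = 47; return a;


first assignment to a is overwritten before any read
Dead: 'a = 19'


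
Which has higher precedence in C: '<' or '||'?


'<' is relational (level 7); '||' is logical OR (level 1)
Higher level binds tighter
'<' has higher precedence than '||'


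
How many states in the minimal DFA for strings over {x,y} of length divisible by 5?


Track length mod 5: states 0..4, accept at 0
Minimal DFA: 5 states


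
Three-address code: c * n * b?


Break into single-operator statements:
t1 = c * n
t2 = t1 * b


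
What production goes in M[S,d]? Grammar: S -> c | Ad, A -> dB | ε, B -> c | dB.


For [S, d]: 'd' ∈ FIRST(Ad)
Entry: S -> Ad


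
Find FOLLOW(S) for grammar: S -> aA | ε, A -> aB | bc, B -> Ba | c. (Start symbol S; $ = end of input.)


$ ∈ FOLLOW(S). For each A -> αBβ: add FIRST(β)\{ε} to FOLLOW(B); if β nullable, add FOLLOW(A).
FOLLOW(S) = {$}


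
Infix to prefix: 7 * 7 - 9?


left-to-right (same/higher precedence on left): tree is (- (* 7 7) 9)
Prefix: - * 7 7 9


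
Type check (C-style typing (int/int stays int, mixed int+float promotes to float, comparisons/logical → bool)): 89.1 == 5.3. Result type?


Operand types: float == float
Rule: comparison yields bool
Result type: bool


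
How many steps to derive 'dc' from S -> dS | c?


Derivation: S => dS => dc
Steps: 2


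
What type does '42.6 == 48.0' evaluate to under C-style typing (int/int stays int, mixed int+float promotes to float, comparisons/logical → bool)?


Operand types: float == float
Rule: comparison yields bool
Result type: bool


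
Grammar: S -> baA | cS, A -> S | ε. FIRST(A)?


Per alternative of A: FIRST(S) = {b, c}; FIRST(ε) = {ε}
FIRST(A) = {b, c, ε}


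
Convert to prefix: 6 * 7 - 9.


left-to-right (same/higher precedence on left): tree is (- (* 6 7) 9)
Prefix: - * 6 7 9


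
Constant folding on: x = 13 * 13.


13 * 13 = 169 at compile time
Optimized: x = 169


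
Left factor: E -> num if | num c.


Common prefix: 'num'
Factored: E -> num E', E' -> if | c


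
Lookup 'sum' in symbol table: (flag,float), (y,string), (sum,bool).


Lookup 'sum' → type bool


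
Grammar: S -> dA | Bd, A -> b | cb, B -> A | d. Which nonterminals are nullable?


A nonterminal is nullable iff some alternative derives ε (directly, or every symbol in it is nullable)
Nullable: {}


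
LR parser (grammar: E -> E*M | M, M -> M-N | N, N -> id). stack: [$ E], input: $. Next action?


start symbol E on stack, input exhausted
Action: accept


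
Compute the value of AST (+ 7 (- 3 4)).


Evaluate inner: (- 3 4) = -1
Evaluate root: (+ 7 -1) = 6
Result: 6


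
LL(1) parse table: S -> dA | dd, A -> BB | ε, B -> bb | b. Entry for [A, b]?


For [A, b]: 'b' ∈ FIRST(BB)
Entry: A -> BB


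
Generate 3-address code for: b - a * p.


Break into single-operator statements:
t1 = a * p
t2 = b - t1


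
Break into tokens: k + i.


Scan left to right, longest-match per lexeme
Tokens: ID(k), OP(+), ID(i)


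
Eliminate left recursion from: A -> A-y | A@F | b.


Left-recursive alternatives: A-y, A@F; non-recursive: b
Introduce A': A -> bA', A' -> -yA' | @FA' | ε


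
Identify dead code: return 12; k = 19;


statement follows a return and is unreachable
Dead: 'k = 19'


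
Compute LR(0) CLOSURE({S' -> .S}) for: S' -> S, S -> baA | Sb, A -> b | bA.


Start: S' -> .S
For each item with dot before a nonterminal B, add B -> .γ for every B-production
Closure: [S' -> .S, S -> .baA, S -> .Sb]


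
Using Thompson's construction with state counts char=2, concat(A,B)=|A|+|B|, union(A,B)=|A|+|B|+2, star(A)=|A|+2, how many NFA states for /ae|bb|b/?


Syntax tree has 5 char leaf(s), 2 union(s), 0 star(s)
chars contribute 5×2 = 10; each union adds +2; each star adds +2
Total: 10 + 4 + 0 = 14 states


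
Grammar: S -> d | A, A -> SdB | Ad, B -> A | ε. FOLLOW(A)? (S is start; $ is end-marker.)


$ ∈ FOLLOW(S). For each A -> αBβ: add FIRST(β)\{ε} to FOLLOW(B); if β nullable, add FOLLOW(A).
FOLLOW(A) = {$, d}


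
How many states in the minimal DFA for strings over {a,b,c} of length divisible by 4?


Track length mod 4: states 0..3, accept at 0
Minimal DFA: 4 states


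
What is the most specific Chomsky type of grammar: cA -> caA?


LHS has context (more than one symbol) and |LHS| ≤ |RHS|
Classification: Type 1 (Context-Sensitive)


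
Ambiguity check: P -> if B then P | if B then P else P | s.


dangling else: 'if B then if B then s else s' parses two ways
Ambiguous


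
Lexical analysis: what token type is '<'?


Pattern: operator symbol
Type: OPERATOR


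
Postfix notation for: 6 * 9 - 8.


Left to right (same or higher precedence on left)
Postfix: 6 9 * 8 -


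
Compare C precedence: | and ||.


'|' is bitwise OR (level 3); '||' is logical OR (level 1)
Higher level binds tighter
'|' has higher precedence than '||'


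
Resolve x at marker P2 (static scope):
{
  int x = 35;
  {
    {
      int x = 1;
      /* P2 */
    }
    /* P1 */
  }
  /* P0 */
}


x declared in the same block as P2
x = 1


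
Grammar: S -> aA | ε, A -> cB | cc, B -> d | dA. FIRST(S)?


Per alternative of S: FIRST(aA) = {a}; FIRST(ε) = {ε}
FIRST(S) = {a, ε}


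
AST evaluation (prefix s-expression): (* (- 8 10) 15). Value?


Evaluate inner: (- 8 10) = -2
Evaluate root: (* -2 15) = -30
Result: -30


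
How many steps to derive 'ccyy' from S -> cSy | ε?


Derivation: S => cSy => ccSyy => ccyy
Steps: 3


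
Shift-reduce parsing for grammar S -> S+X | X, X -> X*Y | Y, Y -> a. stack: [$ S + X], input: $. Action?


handle 'S+X' on top; lookahead ∈ FOLLOW(S) = {+, $}
Action: reduce (S -> S+X)


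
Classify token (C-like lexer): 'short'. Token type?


Pattern: reserved word
Type: KEYWORD


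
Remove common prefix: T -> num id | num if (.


Common prefix: 'num'
Factored: T -> num T', T' -> id | if (


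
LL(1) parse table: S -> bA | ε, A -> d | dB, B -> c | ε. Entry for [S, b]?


For [S, b]: 'b' ∈ FIRST(bA)
Entry: S -> bA


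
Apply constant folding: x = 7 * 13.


7 * 13 = 91 at compile time
Optimized: x = 91


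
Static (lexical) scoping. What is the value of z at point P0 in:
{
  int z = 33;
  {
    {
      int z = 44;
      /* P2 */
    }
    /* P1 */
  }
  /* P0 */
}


z declared in the same block as P0
z = 33


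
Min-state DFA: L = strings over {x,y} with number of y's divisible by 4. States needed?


Track (count of y) mod 4: states 0..3, accept at 0
Minimal DFA: 4 states


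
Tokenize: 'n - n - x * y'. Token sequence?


Scan left to right, longest-match per lexeme
Tokens: ID(n), OP(-), ID(n), OP(-), ID(x), OP(*), ID(y)


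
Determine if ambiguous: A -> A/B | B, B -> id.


precedence layered via separate nonterminal B: deterministic
Unambiguous


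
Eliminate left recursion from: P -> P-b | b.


Left-recursive alternatives: P-b; non-recursive: b
Introduce P': P -> bP', P' -> -bP' | ε


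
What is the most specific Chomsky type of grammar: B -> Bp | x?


Left-linear: every RHS is a terminal or one nonterminal followed by a terminal
Classification: Type 3 (Regular)


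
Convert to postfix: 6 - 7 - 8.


Left to right (same or higher precedence on left)
Postfix: 6 7 - 8 -


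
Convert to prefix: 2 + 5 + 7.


left-to-right (same/higher precedence on left): tree is (+ (+ 2 5) 7)
Prefix: + + 2 5 7


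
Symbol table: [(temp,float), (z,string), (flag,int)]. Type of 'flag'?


Lookup 'flag' → type int


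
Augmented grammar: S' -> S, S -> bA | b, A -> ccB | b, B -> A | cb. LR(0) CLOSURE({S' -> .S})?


Start: S' -> .S
For each item with dot before a nonterminal B, add B -> .γ for every B-production
Closure: [S' -> .S, S -> .bA, S -> .b]


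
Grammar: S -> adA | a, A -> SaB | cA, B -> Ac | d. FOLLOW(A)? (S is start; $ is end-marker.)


$ ∈ FOLLOW(S). For each A -> αBβ: add FIRST(β)\{ε} to FOLLOW(B); if β nullable, add FOLLOW(A).
FOLLOW(A) = {$, a, c}


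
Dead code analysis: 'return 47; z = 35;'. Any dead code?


statement follows a return and is unreachable
Dead: 'z = 35'


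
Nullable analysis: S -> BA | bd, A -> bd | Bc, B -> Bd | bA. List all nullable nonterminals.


A nonterminal is nullable iff some alternative derives ε (directly, or every symbol in it is nullable)
Nullable: {}


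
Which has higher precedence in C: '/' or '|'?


'/' is multiplicative (level 10); '|' is bitwise OR (level 3)
Higher level binds tighter
'/' has higher precedence than '|'


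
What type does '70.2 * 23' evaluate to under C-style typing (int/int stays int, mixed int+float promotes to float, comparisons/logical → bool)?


Operand types: float * int
Rule: mixed int/float promotes to float; int/int stays int
Result type: float


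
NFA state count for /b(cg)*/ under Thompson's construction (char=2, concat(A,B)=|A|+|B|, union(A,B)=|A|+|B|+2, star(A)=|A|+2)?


Syntax tree has 3 char leaf(s), 0 union(s), 1 star(s)
chars contribute 3×2 = 6; each union adds +2; each star adds +2
Total: 6 + 0 + 2 = 8 states


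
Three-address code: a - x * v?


Break into single-operator statements:
t1 = x * v
t2 = a - t1


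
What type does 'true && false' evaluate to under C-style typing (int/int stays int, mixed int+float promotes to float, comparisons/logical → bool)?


Operand types: bool && bool
Rule: logical operators take bool operands and yield bool
Result type: bool


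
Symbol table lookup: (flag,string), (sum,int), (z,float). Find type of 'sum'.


Lookup 'sum' → type int


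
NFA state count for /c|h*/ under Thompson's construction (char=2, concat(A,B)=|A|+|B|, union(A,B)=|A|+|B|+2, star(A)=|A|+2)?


Syntax tree has 2 char leaf(s), 1 union(s), 1 star(s)
chars contribute 2×2 = 4; each union adds +2; each star adds +2
Total: 4 + 2 + 2 = 8 states


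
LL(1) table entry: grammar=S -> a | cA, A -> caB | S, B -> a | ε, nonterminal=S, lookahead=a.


For [S, a]: 'a' ∈ FIRST(a)
Entry: S -> a


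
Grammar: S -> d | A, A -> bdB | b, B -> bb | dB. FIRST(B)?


Per alternative of B: FIRST(bb) = {b}; FIRST(dB) = {d}
FIRST(B) = {b, d}


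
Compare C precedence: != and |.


'!=' is equality (level 6); '|' is bitwise OR (level 3)
Higher level binds tighter
'!=' has higher precedence than '|'


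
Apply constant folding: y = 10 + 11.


10 + 11 = 21 at compile time
Optimized: y = 21


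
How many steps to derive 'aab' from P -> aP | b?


Derivation: P => aP => aaP => aab
Steps: 3


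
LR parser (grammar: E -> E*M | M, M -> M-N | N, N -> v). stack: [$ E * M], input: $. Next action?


handle 'E*M' on top; lookahead ∈ FOLLOW(E) = {*, $}
Action: reduce (E -> E*M)


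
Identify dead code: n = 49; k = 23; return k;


n is assigned but never read
Dead: 'n = 49'


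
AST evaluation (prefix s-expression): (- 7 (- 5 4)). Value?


Evaluate inner: (- 5 4) = 1
Evaluate root: (- 7 1) = 6
Result: 6


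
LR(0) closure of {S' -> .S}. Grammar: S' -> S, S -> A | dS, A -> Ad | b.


Start: S' -> .S
For each item with dot before a nonterminal B, add B -> .γ for every B-production
Closure: [S' -> .S, S -> .A, S -> .dS, A -> .Ad, A -> .b]


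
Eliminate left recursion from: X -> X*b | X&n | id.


Left-recursive alternatives: X*b, X&n; non-recursive: id
Introduce X': X -> idX', X' -> *bX' | &nX' | ε


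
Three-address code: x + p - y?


Break into single-operator statements:
t1 = x + p
t2 = t1 - y


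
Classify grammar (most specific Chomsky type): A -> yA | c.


Right-linear: every RHS is a terminal or a terminal followed by one nonterminal
Classification: Type 3 (Regular)


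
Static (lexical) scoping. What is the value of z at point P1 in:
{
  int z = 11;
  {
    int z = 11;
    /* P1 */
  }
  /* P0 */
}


z declared in the same block as P1
z = 11


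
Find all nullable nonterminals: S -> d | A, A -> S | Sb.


A nonterminal is nullable iff some alternative derives ε (directly, or every symbol in it is nullable)
Nullable: {}


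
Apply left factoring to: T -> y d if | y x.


Common prefix: 'y'
Factored: T -> y T', T' -> d if | x


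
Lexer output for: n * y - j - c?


Scan left to right, longest-match per lexeme
Tokens: ID(n), OP(*), ID(y), OP(-), ID(j), OP(-), ID(c)


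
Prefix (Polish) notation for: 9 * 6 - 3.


left-to-right (same/higher precedence on left): tree is (- (* 9 6) 3)
Prefix: - * 9 6 3


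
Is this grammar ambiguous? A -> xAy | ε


balanced x^n…y^n: each string has a unique parse
Unambiguous


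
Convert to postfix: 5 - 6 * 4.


* has higher precedence, evaluate 6*4 first
Postfix: 5 6 4 * -


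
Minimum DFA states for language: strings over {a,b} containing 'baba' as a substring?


KMP-style automaton: 4 progress states + 1 absorbing accept = 5
Minimal DFA: 5 states


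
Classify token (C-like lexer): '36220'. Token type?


Pattern: digits only
Type: INTEGER_LITERAL


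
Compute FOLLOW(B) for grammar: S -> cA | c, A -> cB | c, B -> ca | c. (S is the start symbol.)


$ ∈ FOLLOW(S). For each A -> αBβ: add FIRST(β)\{ε} to FOLLOW(B); if β nullable, add FOLLOW(A).
FOLLOW(B) = {$}


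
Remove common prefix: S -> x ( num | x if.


Common prefix: 'x'
Factored: S -> x S', S' -> ( num | if


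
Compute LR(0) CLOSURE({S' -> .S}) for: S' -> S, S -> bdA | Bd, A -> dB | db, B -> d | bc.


Start: S' -> .S
For each item with dot before a nonterminal B, add B -> .γ for every B-production
Closure: [S' -> .S, S -> .bdA, S -> .Bd, B -> .d, B -> .bc]


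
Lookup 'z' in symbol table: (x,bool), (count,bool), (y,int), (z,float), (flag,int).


Lookup 'z' → type float


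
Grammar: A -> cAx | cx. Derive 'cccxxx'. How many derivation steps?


Derivation: A => cAx => ccAxx => cccxxx
Steps: 3


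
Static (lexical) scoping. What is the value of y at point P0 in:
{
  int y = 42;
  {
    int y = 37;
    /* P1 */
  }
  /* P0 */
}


y declared in the same block as P0
y = 42


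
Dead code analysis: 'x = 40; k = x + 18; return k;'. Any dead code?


x is read by k's definition; k is returned
No dead code


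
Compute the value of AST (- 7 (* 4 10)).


Evaluate inner: (* 4 10) = 40
Evaluate root: (- 7 40) = -33
Result: -33


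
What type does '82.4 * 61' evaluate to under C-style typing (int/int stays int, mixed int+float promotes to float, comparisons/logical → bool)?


Operand types: float * int
Rule: mixed int/float promotes to float; int/int stays int
Result type: float


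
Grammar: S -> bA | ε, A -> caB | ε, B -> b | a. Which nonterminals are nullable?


A nonterminal is nullable iff some alternative derives ε (directly, or every symbol in it is nullable)
Nullable: {A, S}


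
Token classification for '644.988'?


Pattern: digits with a decimal point
Type: FLOAT_LITERAL


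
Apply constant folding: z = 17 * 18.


17 * 18 = 306 at compile time
Optimized: z = 306


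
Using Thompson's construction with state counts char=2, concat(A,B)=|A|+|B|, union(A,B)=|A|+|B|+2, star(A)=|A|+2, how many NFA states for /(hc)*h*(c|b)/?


Syntax tree has 5 char leaf(s), 1 union(s), 2 star(s)
chars contribute 5×2 = 10; each union adds +2; each star adds +2
Total: 10 + 2 + 4 = 16 states


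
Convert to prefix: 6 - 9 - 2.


left-to-right (same/higher precedence on left): tree is (- (- 6 9) 2)
Prefix: - - 6 9 2


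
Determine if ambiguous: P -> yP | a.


right-linear, alternatives start with distinct terminals 'y' vs 'a': unique leftmost derivation
Unambiguous


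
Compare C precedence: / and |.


'/' is multiplicative (level 10); '|' is bitwise OR (level 3)
Higher level binds tighter
'/' has higher precedence than '|'


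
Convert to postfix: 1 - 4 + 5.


Left to right (same or higher precedence on left)
Postfix: 1 4 - 5 +


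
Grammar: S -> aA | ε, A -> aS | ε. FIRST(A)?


Per alternative of A: FIRST(aS) = {a}; FIRST(ε) = {ε}
FIRST(A) = {a, ε}


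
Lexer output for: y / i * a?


Scan left to right, longest-match per lexeme
Tokens: ID(y), OP(/), ID(i), OP(*), ID(a)


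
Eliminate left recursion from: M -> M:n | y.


Left-recursive alternatives: M:n; non-recursive: y
Introduce M': M -> yM', M' -> :nM' | ε


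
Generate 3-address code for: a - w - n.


Break into single-operator statements:
t1 = a - w
t2 = t1 - n


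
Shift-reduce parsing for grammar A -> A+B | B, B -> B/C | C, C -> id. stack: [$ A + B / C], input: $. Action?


handle 'B/C' on top
Action: reduce (B -> B/C)


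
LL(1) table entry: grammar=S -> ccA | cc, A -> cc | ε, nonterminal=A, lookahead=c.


For [A, c]: 'c' ∈ FIRST(cc)
Entry: A -> cc


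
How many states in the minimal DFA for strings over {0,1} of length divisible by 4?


Track length mod 4: states 0..3, accept at 0
Minimal DFA: 4 states


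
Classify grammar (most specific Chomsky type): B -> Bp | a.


Left-linear: every RHS is a terminal or one nonterminal followed by a terminal
Classification: Type 3 (Regular)


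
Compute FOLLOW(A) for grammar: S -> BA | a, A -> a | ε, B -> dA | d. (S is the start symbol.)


$ ∈ FOLLOW(S). For each A -> αBβ: add FIRST(β)\{ε} to FOLLOW(B); if β nullable, add FOLLOW(A).
FOLLOW(A) = {$, a}


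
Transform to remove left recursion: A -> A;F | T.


Left-recursive alternatives: A;F; non-recursive: T
Introduce A': A -> TA', A' -> ;FA' | ε


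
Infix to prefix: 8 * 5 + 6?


left-to-right (same/higher precedence on left): tree is (+ (* 8 5) 6)
Prefix: + * 8 5 6


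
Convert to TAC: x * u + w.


Break into single-operator statements:
t1 = x * u
t2 = t1 + w


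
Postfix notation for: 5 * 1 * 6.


Left to right (same or higher precedence on left)
Postfix: 5 1 * 6 *


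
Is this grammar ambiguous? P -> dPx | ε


balanced d^n…x^n: each string has a unique parse
Unambiguous


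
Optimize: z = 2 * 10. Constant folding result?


2 * 10 = 20 at compile time
Optimized: z = 20


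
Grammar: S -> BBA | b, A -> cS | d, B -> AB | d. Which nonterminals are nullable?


A nonterminal is nullable iff some alternative derives ε (directly, or every symbol in it is nullable)
Nullable: {}


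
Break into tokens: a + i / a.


Scan left to right, longest-match per lexeme
Tokens: ID(a), OP(+), ID(i), OP(/), ID(a)


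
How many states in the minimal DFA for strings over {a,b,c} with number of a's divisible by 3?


Track (count of a) mod 3: states 0..2, accept at 0
Minimal DFA: 3 states


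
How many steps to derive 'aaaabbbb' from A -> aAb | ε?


Derivation: A => aAb => aaAbb => aaaAbbb => aaaaAbbbb => aaaabbbb
Steps: 5


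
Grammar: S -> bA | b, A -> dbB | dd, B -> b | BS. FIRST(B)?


Per alternative of B: FIRST(b) = {b}; FIRST(BS) = {b}
FIRST(B) = {b}


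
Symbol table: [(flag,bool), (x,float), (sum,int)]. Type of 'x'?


Lookup 'x' → type float


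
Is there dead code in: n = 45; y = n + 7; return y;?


n is read by y's definition; y is returned
No dead code


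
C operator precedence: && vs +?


'+' is additive (level 9); '&&' is logical AND (level 2)
Higher level binds tighter
'+' has higher precedence than '&&'


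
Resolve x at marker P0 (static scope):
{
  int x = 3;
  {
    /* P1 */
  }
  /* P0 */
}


x declared in the same block as P0
x = 3


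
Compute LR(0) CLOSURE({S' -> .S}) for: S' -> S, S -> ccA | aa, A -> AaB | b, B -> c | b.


Start: S' -> .S
For each item with dot before a nonterminal B, add B -> .γ for every B-production
Closure: [S' -> .S, S -> .ccA, S -> .aa]


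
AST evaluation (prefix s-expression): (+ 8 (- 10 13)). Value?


Evaluate inner: (- 10 13) = -3
Evaluate root: (+ 8 -3) = 5
Result: 5


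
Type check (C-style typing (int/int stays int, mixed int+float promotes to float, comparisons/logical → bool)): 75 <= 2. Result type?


Operand types: int <= int
Rule: comparison yields bool
Result type: bool


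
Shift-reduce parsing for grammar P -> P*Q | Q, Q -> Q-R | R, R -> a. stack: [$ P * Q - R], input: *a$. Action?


handle 'Q-R' on top
Action: reduce (Q -> Q-R)


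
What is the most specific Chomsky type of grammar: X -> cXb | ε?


Single nonterminal LHS, but c^n b^n is not regular
Classification: Type 2 (Context-Free)


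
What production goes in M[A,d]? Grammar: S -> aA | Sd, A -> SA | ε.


For [A, d]: ε is nullable and 'd' ∈ FOLLOW(A)
Entry: A -> ε


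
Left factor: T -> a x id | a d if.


Common prefix: 'a'
Factored: T -> a T', T' -> x id | d if


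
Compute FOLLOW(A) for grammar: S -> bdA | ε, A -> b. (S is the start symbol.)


$ ∈ FOLLOW(S). For each A -> αBβ: add FIRST(β)\{ε} to FOLLOW(B); if β nullable, add FOLLOW(A).
FOLLOW(A) = {$}


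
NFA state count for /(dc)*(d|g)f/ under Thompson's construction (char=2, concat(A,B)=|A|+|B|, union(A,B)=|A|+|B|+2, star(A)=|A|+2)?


Syntax tree has 5 char leaf(s), 1 union(s), 1 star(s)
chars contribute 5×2 = 10; each union adds +2; each star adds +2
Total: 10 + 2 + 2 = 14 states


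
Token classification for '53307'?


Pattern: digits only
Type: INTEGER_LITERAL


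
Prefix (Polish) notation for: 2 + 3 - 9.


left-to-right (same/higher precedence on left): tree is (- (+ 2 3) 9)
Prefix: - + 2 3 9


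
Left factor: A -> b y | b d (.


Common prefix: 'b'
Factored: A -> b A', A' -> y | d (


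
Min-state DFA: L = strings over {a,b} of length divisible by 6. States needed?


Track length mod 6: states 0..5, accept at 0
Minimal DFA: 6 states


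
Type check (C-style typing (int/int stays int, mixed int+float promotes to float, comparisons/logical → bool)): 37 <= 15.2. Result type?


Operand types: int <= float
Rule: comparison yields bool
Result type: bool


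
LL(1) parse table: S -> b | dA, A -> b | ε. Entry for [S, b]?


For [S, b]: 'b' ∈ FIRST(b)
Entry: S -> b


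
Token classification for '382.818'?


Pattern: digits with a decimal point
Type: FLOAT_LITERAL


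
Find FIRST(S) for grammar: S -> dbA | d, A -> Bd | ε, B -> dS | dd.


Per alternative of S: FIRST(dbA) = {d}; FIRST(d) = {d}
FIRST(S) = {d}


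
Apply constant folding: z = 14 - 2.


14 - 2 = 12 at compile time
Optimized: z = 12


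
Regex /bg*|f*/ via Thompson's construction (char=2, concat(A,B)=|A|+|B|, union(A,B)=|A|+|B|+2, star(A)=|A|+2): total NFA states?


Syntax tree has 3 char leaf(s), 1 union(s), 2 star(s)
chars contribute 3×2 = 6; each union adds +2; each star adds +2
Total: 6 + 2 + 4 = 12 states


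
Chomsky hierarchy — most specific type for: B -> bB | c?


Right-linear: every RHS is a terminal or a terminal followed by one nonterminal
Classification: Type 3 (Regular)


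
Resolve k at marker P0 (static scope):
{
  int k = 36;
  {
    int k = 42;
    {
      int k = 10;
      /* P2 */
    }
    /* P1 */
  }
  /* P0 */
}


k declared in the same block as P0
k = 36


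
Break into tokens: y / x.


Scan left to right, longest-match per lexeme
Tokens: ID(y), OP(/), ID(x)


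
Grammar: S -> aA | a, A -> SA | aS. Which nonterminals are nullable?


A nonterminal is nullable iff some alternative derives ε (directly, or every symbol in it is nullable)
Nullable: {}


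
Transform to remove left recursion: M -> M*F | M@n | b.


Left-recursive alternatives: M*F, M@n; non-recursive: b
Introduce M': M -> bM', M' -> *FM' | @nM' | ε


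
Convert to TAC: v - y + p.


Break into single-operator statements:
t1 = v - y
t2 = t1 + p


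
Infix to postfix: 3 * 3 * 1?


Left to right (same or higher precedence on left)
Postfix: 3 3 * 1 *


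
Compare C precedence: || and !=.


'!=' is equality (level 6); '||' is logical OR (level 1)
Higher level binds tighter
'!=' has higher precedence than '||'


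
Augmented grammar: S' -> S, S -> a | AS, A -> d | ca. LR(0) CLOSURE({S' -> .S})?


Start: S' -> .S
For each item with dot before a nonterminal B, add B -> .γ for every B-production
Closure: [S' -> .S, S -> .a, S -> .AS, A -> .d, A -> .ca]


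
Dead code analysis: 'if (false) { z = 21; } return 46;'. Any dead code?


condition is constant false, so the whole block is unreachable
Dead: 'if (false) { z = 21; }'


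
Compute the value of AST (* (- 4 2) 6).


Evaluate inner: (- 4 2) = 2
Evaluate root: (* 2 6) = 12
Result: 12


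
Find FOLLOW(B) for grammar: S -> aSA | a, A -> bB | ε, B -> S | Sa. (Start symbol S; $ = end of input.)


$ ∈ FOLLOW(S). For each A -> αBβ: add FIRST(β)\{ε} to FOLLOW(B); if β nullable, add FOLLOW(A).
FOLLOW(B) = {$, a, b}


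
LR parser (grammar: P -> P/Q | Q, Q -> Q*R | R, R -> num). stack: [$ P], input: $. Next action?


start symbol P on stack, input exhausted
Action: accept


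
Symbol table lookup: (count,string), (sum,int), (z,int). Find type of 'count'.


Lookup 'count' → type string


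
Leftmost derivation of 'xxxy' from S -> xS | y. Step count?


Derivation: S => xS => xxS => xxxS => xxxy
Steps: 4


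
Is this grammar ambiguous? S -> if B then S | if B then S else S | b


dangling else: 'if B then if B then b else b' parses two ways
Ambiguous


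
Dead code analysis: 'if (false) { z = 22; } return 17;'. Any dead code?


condition is constant false, so the whole block is unreachable
Dead: 'if (false) { z = 22; }'


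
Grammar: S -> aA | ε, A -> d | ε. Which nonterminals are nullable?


A nonterminal is nullable iff some alternative derives ε (directly, or every symbol in it is nullable)
Nullable: {A, S}


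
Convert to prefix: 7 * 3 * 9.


left-to-right (same/higher precedence on left): tree is (* (* 7 3) 9)
Prefix: * * 7 3 9


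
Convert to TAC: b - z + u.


Break into single-operator statements:
t1 = b - z
t2 = t1 + u


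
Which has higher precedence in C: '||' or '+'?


'+' is additive (level 9); '||' is logical OR (level 1)
Higher level binds tighter
'+' has higher precedence than '||'


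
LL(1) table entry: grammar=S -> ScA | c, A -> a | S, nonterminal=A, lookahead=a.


For [A, a]: 'a' ∈ FIRST(a)
Entry: A -> a


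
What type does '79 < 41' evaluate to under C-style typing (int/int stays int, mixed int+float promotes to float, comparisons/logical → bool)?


Operand types: int < int
Rule: comparison yields bool
Result type: bool


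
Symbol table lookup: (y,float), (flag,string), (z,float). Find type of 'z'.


Lookup 'z' → type float


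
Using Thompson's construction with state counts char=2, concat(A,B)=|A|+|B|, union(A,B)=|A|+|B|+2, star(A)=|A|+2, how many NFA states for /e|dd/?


Syntax tree has 3 char leaf(s), 1 union(s), 0 star(s)
chars contribute 3×2 = 6; each union adds +2; each star adds +2
Total: 6 + 2 + 0 = 8 states


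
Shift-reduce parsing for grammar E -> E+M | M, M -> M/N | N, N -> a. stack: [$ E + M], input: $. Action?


handle 'E+M' on top; lookahead ∈ FOLLOW(E) = {+, $}
Action: reduce (E -> E+M)


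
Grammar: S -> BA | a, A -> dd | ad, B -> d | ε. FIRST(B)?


Per alternative of B: FIRST(d) = {d}; FIRST(ε) = {ε}
FIRST(B) = {d, ε}


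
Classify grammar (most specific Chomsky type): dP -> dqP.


LHS has context (more than one symbol) and |LHS| ≤ |RHS|
Classification: Type 1 (Context-Sensitive)


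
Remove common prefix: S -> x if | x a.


Common prefix: 'x'
Factored: S -> x S', S' -> if | a


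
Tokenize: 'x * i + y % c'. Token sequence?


Scan left to right, longest-match per lexeme
Tokens: ID(x), OP(*), ID(i), OP(+), ID(y), OP(%), ID(c)


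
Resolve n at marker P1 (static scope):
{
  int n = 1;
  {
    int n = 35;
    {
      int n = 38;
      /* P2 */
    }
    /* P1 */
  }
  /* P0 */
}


n declared in the same block as P1
n = 35


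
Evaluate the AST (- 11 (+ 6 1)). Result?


Evaluate inner: (+ 6 1) = 7
Evaluate root: (- 11 7) = 4
Result: 4


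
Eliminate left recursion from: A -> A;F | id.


Left-recursive alternatives: A;F; non-recursive: id
Introduce A': A -> idA', A' -> ;FA' | ε


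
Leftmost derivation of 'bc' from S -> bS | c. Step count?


Derivation: S => bS => bc
Steps: 2


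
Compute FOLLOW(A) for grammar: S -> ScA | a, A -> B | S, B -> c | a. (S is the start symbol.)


$ ∈ FOLLOW(S). For each A -> αBβ: add FIRST(β)\{ε} to FOLLOW(B); if β nullable, add FOLLOW(A).
FOLLOW(A) = {$, c}


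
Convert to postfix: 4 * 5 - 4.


Left to right (same or higher precedence on left)
Postfix: 4 5 * 4 -


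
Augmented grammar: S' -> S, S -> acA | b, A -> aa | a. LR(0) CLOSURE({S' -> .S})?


Start: S' -> .S
For each item with dot before a nonterminal B, add B -> .γ for every B-production
Closure: [S' -> .S, S -> .acA, S -> .b]


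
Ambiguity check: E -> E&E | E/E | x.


'x&x/x' has two parse trees (no precedence encoded between & and /)
Ambiguous


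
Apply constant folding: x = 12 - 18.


12 - 18 = -6 at compile time
Optimized: x = -6


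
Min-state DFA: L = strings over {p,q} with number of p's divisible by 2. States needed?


Track (count of p) mod 2: states 0..1, accept at 0
Minimal DFA: 2 states


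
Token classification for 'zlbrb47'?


Pattern: letter/underscore followed by alphanumerics, not a keyword
Type: IDENTIFIER


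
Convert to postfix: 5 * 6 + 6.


Left to right (same or higher precedence on left)
Postfix: 5 6 * 6 +


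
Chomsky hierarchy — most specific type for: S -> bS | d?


Right-linear: every RHS is a terminal or a terminal followed by one nonterminal
Classification: Type 3 (Regular)


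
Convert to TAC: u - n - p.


Break into single-operator statements:
t1 = u - n
t2 = t1 - p


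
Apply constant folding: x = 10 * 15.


10 * 15 = 150 at compile time
Optimized: x = 150


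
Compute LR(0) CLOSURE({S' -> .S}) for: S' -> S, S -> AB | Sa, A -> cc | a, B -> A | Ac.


Start: S' -> .S
For each item with dot before a nonterminal B, add B -> .γ for every B-production
Closure: [S' -> .S, S -> .AB, S -> .Sa, A -> .cc, A -> .a]


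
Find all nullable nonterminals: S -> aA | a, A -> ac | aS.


A nonterminal is nullable iff some alternative derives ε (directly, or every symbol in it is nullable)
Nullable: {}


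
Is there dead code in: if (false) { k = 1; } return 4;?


condition is constant false, so the whole block is unreachable
Dead: 'if (false) { k = 1; }'


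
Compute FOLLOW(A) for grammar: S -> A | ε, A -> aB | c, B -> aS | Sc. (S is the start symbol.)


$ ∈ FOLLOW(S). For each A -> αBβ: add FIRST(β)\{ε} to FOLLOW(B); if β nullable, add FOLLOW(A).
FOLLOW(A) = {$, c}


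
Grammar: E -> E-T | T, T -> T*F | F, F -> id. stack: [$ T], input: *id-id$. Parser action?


shift '*' to continue T -> T*F
Action: shift


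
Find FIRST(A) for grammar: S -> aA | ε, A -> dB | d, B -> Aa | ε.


Per alternative of A: FIRST(dB) = {d}; FIRST(d) = {d}
FIRST(A) = {d}


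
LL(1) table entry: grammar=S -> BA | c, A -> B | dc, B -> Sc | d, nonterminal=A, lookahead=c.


For [A, c]: 'c' ∈ FIRST(B)
Entry: A -> B


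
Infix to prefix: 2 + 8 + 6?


left-to-right (same/higher precedence on left): tree is (+ (+ 2 8) 6)
Prefix: + + 2 8 6


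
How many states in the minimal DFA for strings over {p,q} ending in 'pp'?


Track the longest suffix of input matching a prefix of 'pp': 3 classes (prefixes of length 0..2)
Minimal DFA: 3 states


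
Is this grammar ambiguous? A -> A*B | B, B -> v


precedence layered via separate nonterminal B: deterministic
Unambiguous


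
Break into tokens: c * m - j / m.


Scan left to right, longest-match per lexeme
Tokens: ID(c), OP(*), ID(m), OP(-), ID(j), OP(/), ID(m)


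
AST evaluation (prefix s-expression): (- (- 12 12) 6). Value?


Evaluate inner: (- 12 12) = 0
Evaluate root: (- 0 6) = -6
Result: -6


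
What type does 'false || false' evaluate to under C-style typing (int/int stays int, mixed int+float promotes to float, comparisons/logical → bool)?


Operand types: bool || bool
Rule: logical operators take bool operands and yield bool
Result type: bool
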